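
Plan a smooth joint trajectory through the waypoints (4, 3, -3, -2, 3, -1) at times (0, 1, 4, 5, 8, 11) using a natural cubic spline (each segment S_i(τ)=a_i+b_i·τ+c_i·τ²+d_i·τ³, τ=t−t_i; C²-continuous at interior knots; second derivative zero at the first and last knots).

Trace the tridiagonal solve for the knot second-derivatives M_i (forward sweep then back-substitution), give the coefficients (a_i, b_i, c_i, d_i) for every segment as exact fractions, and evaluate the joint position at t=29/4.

Δ: Δ0=-1, Δ1=-2, Δ2=1, Δ3=5/3, Δ4=-4/3
row 1: diag=8, rhs=-6; c'=3/8, d'=-3/4
row 2: denom=8−3·3/8=55/8; d'=(18−3·-3/4)/(55/8)=162/55
row 3: denom=8−1·8/55=432/55; d'=(4−1·162/55)/(432/55)=29/216
row 4: denom=12−3·55/144=521/48; d'=(-18−3·29/216)/(521/48)=-2650/1563
back: M4=-2650/1563
back: M3=29/216−55/144·-2650/1563=1222/1563
back: M2=162/55−8/55·1222/1563=4426/1563
back: M1=-3/4−3/8·4426/1563=-944/521
M: M0=0, M1=-944/521, M2=4426/1563, M3=1222/1563, M4=-2650/1563, M5=0
seg 0: a=4, c=M0/2=0, d=(M1−M0)/(6·1)=-472/1563, b=Δ0−h0·(2M0+M1)/6=-1091/1563
seg 1: a=3, c=M1/2=-472/521, d=(M2−M1)/(6·3)=3629/14067, b=Δ1−h1·(2M1+M2)/6=-2507/1563
seg 2: a=-3, c=M2/2=2213/1563, d=(M3−M2)/(6·1)=-178/521, b=Δ2−h2·(2M2+M3)/6=-116/1563
seg 3: a=-2, c=M3/2=611/1563, d=(M4−M3)/(6·3)=-1936/14067, b=Δ3−h3·(2M3+M4)/6=2708/1563
seg 4: a=3, c=M4/2=-1325/1563, d=(M5−M4)/(6·3)=1325/14067, b=Δ4−h4·(2M4+M5)/6=566/1563
t_q=29/4 → seg 3, τ=9/4; S=-2+2708/1563·τ+611/1563·τ²+-1936/14067·τ³=19253/8336

  seg 0: a=4 b=-1091/1563 c=0 d=-472/1563
  seg 1: a=3 b=-2507/1563 c=-472/521 d=3629/14067
  seg 2: a=-3 b=-116/1563 c=2213/1563 d=-178/521
  seg 3: a=-2 b=2708/1563 c=611/1563 d=-1936/14067
  seg 4: a=3 b=566/1563 c=-1325/1563 d=1325/14067
S(29/4) = 19253/8336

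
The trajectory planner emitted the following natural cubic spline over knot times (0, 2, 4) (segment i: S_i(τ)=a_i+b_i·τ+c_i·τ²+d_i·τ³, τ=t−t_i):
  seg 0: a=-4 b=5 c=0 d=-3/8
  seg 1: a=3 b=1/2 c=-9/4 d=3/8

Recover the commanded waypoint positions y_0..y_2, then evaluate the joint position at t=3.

y_0 = S_0(0) = a_0 = -4
y_1 = S_1(0) = a_1 = 3
y_2 = S_1(2) = -2
t_q=3 is in segment 1 (τ=1); S_1(τ)=13/8

y_0=-4 y_1=3 y_2=-2
S(3) = 13/8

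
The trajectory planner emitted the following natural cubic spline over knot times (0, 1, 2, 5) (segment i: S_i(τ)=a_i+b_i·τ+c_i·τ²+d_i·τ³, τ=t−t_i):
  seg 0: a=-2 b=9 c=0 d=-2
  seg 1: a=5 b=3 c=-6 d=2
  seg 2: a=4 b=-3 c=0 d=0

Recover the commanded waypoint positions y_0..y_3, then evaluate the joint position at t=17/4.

y_0 = S_0(0) = a_0 = -2
y_1 = S_1(0) = a_1 = 5
y_2 = S_2(0) = a_2 = 4
y_3 = S_2(3) = -5
t_q=17/4 is in segment 2 (τ=9/4); S_2(τ)=-11/4

y_0=-2 y_1=5 y_2=4 y_3=-5
S(17/4) = -11/4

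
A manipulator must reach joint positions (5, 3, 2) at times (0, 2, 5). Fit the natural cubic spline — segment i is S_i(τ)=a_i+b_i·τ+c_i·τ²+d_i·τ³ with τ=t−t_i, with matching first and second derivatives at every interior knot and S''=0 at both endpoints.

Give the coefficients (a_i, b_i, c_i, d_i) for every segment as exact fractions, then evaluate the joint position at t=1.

Δ: Δ0=-1, Δ1=-1/3
row 1: diag=10, rhs=4; c'=3/10, d'=2/5
back: M1=2/5
M: M0=0, M1=2/5, M2=0
seg 0: a=5, c=M0/2=0, d=(M1−M0)/(6·2)=1/30, b=Δ0−h0·(2M0+M1)/6=-17/15
seg 1: a=3, c=M1/2=1/5, d=(M2−M1)/(6·3)=-1/45, b=Δ1−h1·(2M1+M2)/6=-11/15
t_q=1 → seg 0, τ=1; S=5+-17/15·τ+0·τ²+1/30·τ³=39/10

  seg 0: a=5 b=-17/15 c=0 d=1/30
  seg 1: a=3 b=-11/15 c=1/5 d=-1/45
S(1) = 39/10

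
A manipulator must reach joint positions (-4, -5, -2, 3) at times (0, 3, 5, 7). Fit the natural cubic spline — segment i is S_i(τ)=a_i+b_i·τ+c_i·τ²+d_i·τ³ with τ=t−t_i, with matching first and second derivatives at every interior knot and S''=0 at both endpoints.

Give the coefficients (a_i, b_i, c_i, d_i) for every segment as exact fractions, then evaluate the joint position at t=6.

Δ: Δ0=-1/3, Δ1=3/2, Δ2=5/2
row 1: diag=10, rhs=11; c'=1/5, d'=11/10
row 2: denom=8−2·1/5=38/5; d'=(6−2·11/10)/(38/5)=1/2
back: M2=1/2
back: M1=11/10−1/5·1/2=1
M: M0=0, M1=1, M2=1/2, M3=0
seg 0: a=-4, c=M0/2=0, d=(M1−M0)/(6·3)=1/18, b=Δ0−h0·(2M0+M1)/6=-5/6
seg 1: a=-5, c=M1/2=1/2, d=(M2−M1)/(6·2)=-1/24, b=Δ1−h1·(2M1+M2)/6=2/3
seg 2: a=-2, c=M2/2=1/4, d=(M3−M2)/(6·2)=-1/24, b=Δ2−h2·(2M2+M3)/6=13/6
t_q=6 → seg 2, τ=1; S=-2+13/6·τ+1/4·τ²+-1/24·τ³=3/8

  seg 0: a=-4 b=-5/6 c=0 d=1/18
  seg 1: a=-5 b=2/3 c=1/2 d=-1/24
  seg 2: a=-2 b=13/6 c=1/4 d=-1/24
S(6) = 3/8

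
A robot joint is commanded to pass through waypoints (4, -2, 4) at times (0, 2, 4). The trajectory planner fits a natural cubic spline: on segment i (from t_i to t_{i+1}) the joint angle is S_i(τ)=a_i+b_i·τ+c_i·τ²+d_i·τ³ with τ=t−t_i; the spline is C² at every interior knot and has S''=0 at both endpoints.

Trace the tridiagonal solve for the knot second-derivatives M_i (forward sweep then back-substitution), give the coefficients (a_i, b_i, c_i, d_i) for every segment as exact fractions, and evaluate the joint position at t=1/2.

Δ: Δ0=-3, Δ1=3
row 1: diag=8, rhs=36; c'=1/4, d'=9/2
back: M1=9/2
M: M0=0, M1=9/2, M2=0
seg 0: a=4, c=M0/2=0, d=(M1−M0)/(6·2)=3/8, b=Δ0−h0·(2M0+M1)/6=-9/2
seg 1: a=-2, c=M1/2=9/4, d=(M2−M1)/(6·2)=-3/8, b=Δ1−h1·(2M1+M2)/6=0
t_q=1/2 → seg 0, τ=1/2; S=4+-9/2·τ+0·τ²+3/8·τ³=115/64

  seg 0: a=4 b=-9/2 c=0 d=3/8
  seg 1: a=-2 b=0 c=9/4 d=-3/8
S(1/2) = 115/64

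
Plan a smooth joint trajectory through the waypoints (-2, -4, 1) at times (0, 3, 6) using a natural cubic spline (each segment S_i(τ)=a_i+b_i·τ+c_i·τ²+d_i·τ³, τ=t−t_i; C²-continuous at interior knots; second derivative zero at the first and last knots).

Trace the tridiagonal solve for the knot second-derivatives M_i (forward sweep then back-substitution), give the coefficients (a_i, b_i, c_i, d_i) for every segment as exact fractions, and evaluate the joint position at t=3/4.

Δ: Δ0=-2/3, Δ1=5/3
row 1: diag=12, rhs=14; c'=1/4, d'=7/6
back: M1=7/6
M: M0=0, M1=7/6, M2=0
seg 0: a=-2, c=M0/2=0, d=(M1−M0)/(6·3)=7/108, b=Δ0−h0·(2M0+M1)/6=-5/4
seg 1: a=-4, c=M1/2=7/12, d=(M2−M1)/(6·3)=-7/108, b=Δ1−h1·(2M1+M2)/6=1/2
t_q=3/4 → seg 0, τ=3/4; S=-2+-5/4·τ+0·τ²+7/108·τ³=-745/256

  seg 0: a=-2 b=-5/4 c=0 d=7/108
  seg 1: a=-4 b=1/2 c=7/12 d=-7/108
S(3/4) = -745/256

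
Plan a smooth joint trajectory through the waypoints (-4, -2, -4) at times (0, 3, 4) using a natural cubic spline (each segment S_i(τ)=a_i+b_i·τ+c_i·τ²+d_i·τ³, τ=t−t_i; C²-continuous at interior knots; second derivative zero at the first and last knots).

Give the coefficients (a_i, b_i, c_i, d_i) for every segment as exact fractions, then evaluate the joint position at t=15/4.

Δ: Δ0=2/3, Δ1=-2
row 1: diag=8, rhs=-16; c'=1/8, d'=-2
back: M1=-2
M: M0=0, M1=-2, M2=0
seg 0: a=-4, c=M0/2=0, d=(M1−M0)/(6·3)=-1/9, b=Δ0−h0·(2M0+M1)/6=5/3
seg 1: a=-2, c=M1/2=-1, d=(M2−M1)/(6·1)=1/3, b=Δ1−h1·(2M1+M2)/6=-4/3
t_q=15/4 → seg 1, τ=3/4; S=-2+-4/3·τ+-1·τ²+1/3·τ³=-219/64

  seg 0: a=-4 b=5/3 c=0 d=-1/9
  seg 1: a=-2 b=-4/3 c=-1 d=1/3
S(15/4) = -219/64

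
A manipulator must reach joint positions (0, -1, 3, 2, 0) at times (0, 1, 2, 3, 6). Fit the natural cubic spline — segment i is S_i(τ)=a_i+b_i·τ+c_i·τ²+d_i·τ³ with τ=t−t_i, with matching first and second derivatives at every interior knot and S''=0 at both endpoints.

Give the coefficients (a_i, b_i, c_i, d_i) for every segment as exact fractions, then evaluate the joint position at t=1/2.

  seg 0: a=0 b=-467/174 c=0 d=293/174
  seg 1: a=-1 b=206/87 c=293/58 d=-595/174
  seg 2: a=3 b=385/174 c=-151/29 d=347/174
  seg 3: a=2 b=-193/87 c=45/58 d=-5/58
S(1/2) = -525/464

Δ: Δ0=-1, Δ1=4, Δ2=-1, Δ3=-2/3
row 1: diag=4, rhs=30; c'=1/4, d'=15/2
row 2: denom=4−1·1/4=15/4; d'=(-30−1·15/2)/(15/4)=-10
row 3: denom=8−1·4/15=116/15; d'=(2−1·-10)/(116/15)=45/29
back: M3=45/29
back: M2=-10−4/15·45/29=-302/29
back: M1=15/2−1/4·-302/29=293/29
M: M0=0, M1=293/29, M2=-302/29, M3=45/29, M4=0
seg 0: a=0, c=M0/2=0, d=(M1−M0)/(6·1)=293/174, b=Δ0−h0·(2M0+M1)/6=-467/174
seg 1: a=-1, c=M1/2=293/58, d=(M2−M1)/(6·1)=-595/174, b=Δ1−h1·(2M1+M2)/6=206/87
seg 2: a=3, c=M2/2=-151/29, d=(M3−M2)/(6·1)=347/174, b=Δ2−h2·(2M2+M3)/6=385/174
seg 3: a=2, c=M3/2=45/58, d=(M4−M3)/(6·3)=-5/58, b=Δ3−h3·(2M3+M4)/6=-193/87
t_q=1/2 → seg 0, τ=1/2; S=0+-467/174·τ+0·τ²+293/174·τ³=-525/464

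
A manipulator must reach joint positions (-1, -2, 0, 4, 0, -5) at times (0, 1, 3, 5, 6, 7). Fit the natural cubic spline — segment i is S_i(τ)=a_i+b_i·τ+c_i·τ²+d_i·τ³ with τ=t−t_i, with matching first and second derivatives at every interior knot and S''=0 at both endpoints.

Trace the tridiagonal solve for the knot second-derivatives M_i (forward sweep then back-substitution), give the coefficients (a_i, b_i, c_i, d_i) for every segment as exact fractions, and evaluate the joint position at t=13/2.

  seg 0: a=-1 b=-557/458 c=0 d=99/458
  seg 1: a=-2 b=-130/229 c=297/458 d=31/458
  seg 2: a=0 b=650/229 c=483/458 d=-675/916
  seg 3: a=4 b=-409/229 c=-771/229 d=264/229
  seg 4: a=0 b=-1159/229 c=21/229 d=-7/229
S(13/2) = -4601/1832

Δ: Δ0=-1, Δ1=1, Δ2=2, Δ3=-4, Δ4=-5
row 1: diag=6, rhs=12; c'=1/3, d'=2
row 2: denom=8−2·1/3=22/3; d'=(6−2·2)/(22/3)=3/11
row 3: denom=6−2·3/11=60/11; d'=(-36−2·3/11)/(60/11)=-67/10
row 4: denom=4−1·11/60=229/60; d'=(-6−1·-67/10)/(229/60)=42/229
back: M4=42/229
back: M3=-67/10−11/60·42/229=-1542/229
back: M2=3/11−3/11·-1542/229=483/229
back: M1=2−1/3·483/229=297/229
M: M0=0, M1=297/229, M2=483/229, M3=-1542/229, M4=42/229, M5=0
seg 0: a=-1, c=M0/2=0, d=(M1−M0)/(6·1)=99/458, b=Δ0−h0·(2M0+M1)/6=-557/458
seg 1: a=-2, c=M1/2=297/458, d=(M2−M1)/(6·2)=31/458, b=Δ1−h1·(2M1+M2)/6=-130/229
seg 2: a=0, c=M2/2=483/458, d=(M3−M2)/(6·2)=-675/916, b=Δ2−h2·(2M2+M3)/6=650/229
seg 3: a=4, c=M3/2=-771/229, d=(M4−M3)/(6·1)=264/229, b=Δ3−h3·(2M3+M4)/6=-409/229
seg 4: a=0, c=M4/2=21/229, d=(M5−M4)/(6·1)=-7/229, b=Δ4−h4·(2M4+M5)/6=-1159/229
t_q=13/2 → seg 4, τ=1/2; S=0+-1159/229·τ+21/229·τ²+-7/229·τ³=-4601/1832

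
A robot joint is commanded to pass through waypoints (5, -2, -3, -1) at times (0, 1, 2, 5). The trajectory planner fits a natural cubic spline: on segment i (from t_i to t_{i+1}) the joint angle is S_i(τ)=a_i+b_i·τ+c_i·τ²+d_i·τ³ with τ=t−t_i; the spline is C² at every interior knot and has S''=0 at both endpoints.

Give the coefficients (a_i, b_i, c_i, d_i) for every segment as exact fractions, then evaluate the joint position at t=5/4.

Δ: Δ0=-7, Δ1=-1, Δ2=2/3
row 1: diag=4, rhs=36; c'=1/4, d'=9
row 2: denom=8−1·1/4=31/4; d'=(10−1·9)/(31/4)=4/31
back: M2=4/31
back: M1=9−1/4·4/31=278/31
M: M0=0, M1=278/31, M2=4/31, M3=0
seg 0: a=5, c=M0/2=0, d=(M1−M0)/(6·1)=139/93, b=Δ0−h0·(2M0+M1)/6=-790/93
seg 1: a=-2, c=M1/2=139/31, d=(M2−M1)/(6·1)=-137/93, b=Δ1−h1·(2M1+M2)/6=-373/93
seg 2: a=-3, c=M2/2=2/31, d=(M3−M2)/(6·3)=-2/279, b=Δ2−h2·(2M2+M3)/6=50/93
t_q=5/4 → seg 1, τ=1/4; S=-2+-373/93·τ+139/31·τ²+-137/93·τ³=-5447/1984

  seg 0: a=5 b=-790/93 c=0 d=139/93
  seg 1: a=-2 b=-373/93 c=139/31 d=-137/93
  seg 2: a=-3 b=50/93 c=2/31 d=-2/279
S(5/4) = -5447/1984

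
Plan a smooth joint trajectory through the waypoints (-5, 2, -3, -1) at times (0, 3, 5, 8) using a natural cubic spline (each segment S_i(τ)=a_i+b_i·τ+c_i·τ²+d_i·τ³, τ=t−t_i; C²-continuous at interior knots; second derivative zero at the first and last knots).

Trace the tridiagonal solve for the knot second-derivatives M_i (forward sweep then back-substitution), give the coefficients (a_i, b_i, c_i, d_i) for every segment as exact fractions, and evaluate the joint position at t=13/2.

  seg 0: a=-5 b=97/24 c=0 d=-41/216
  seg 1: a=2 b=-13/12 c=-41/24 d=1/2
  seg 2: a=-3 b=-23/12 c=31/24 d=-31/216
S(13/2) = -221/64

Δ: Δ0=7/3, Δ1=-5/2, Δ2=2/3
row 1: diag=10, rhs=-29; c'=1/5, d'=-29/10
row 2: denom=10−2·1/5=48/5; d'=(19−2·-29/10)/(48/5)=31/12
back: M2=31/12
back: M1=-29/10−1/5·31/12=-41/12
M: M0=0, M1=-41/12, M2=31/12, M3=0
seg 0: a=-5, c=M0/2=0, d=(M1−M0)/(6·3)=-41/216, b=Δ0−h0·(2M0+M1)/6=97/24
seg 1: a=2, c=M1/2=-41/24, d=(M2−M1)/(6·2)=1/2, b=Δ1−h1·(2M1+M2)/6=-13/12
seg 2: a=-3, c=M2/2=31/24, d=(M3−M2)/(6·3)=-31/216, b=Δ2−h2·(2M2+M3)/6=-23/12
t_q=13/2 → seg 2, τ=3/2; S=-3+-23/12·τ+31/24·τ²+-31/216·τ³=-221/64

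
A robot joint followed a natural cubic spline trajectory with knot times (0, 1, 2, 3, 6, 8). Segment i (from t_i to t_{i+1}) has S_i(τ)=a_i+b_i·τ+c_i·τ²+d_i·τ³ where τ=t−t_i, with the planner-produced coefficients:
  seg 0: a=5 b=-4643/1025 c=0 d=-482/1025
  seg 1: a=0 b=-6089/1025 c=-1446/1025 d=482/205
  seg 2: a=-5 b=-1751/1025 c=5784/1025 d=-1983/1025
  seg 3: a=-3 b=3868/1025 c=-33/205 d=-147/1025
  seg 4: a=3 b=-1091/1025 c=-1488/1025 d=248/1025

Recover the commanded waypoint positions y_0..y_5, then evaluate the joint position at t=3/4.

y_0 = S_0(0) = a_0 = 5
y_1 = S_1(0) = a_1 = 0
y_2 = S_2(0) = a_2 = -5
y_3 = S_3(0) = a_3 = -3
y_4 = S_4(0) = a_4 = 3
y_5 = S_4(2) = -3
t_q=3/4 is in segment 0 (τ=3/4); S_0(τ)=46061/32800

y_0=5 y_1=0 y_2=-5 y_3=-3 y_4=3 y_5=-3
S(3/4) = 46061/32800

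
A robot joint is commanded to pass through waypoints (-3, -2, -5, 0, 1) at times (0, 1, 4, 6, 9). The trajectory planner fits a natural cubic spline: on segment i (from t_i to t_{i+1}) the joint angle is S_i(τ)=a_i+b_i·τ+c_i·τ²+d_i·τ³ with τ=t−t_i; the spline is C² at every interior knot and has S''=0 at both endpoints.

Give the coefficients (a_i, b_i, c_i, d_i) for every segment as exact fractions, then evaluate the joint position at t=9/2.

  seg 0: a=-3 b=494/339 c=0 d=-155/339
  seg 1: a=-2 b=29/339 c=-155/113 d=1027/3051
  seg 2: a=-5 b=320/339 c=562/339 d=-1193/2712
  seg 3: a=0 b=519/226 c=-1331/1356 d=1331/12204
S(9/2) = -30147/7232

Δ: Δ0=1, Δ1=-1, Δ2=5/2, Δ3=1/3
row 1: diag=8, rhs=-12; c'=3/8, d'=-3/2
row 2: denom=10−3·3/8=71/8; d'=(21−3·-3/2)/(71/8)=204/71
row 3: denom=10−2·16/71=678/71; d'=(-13−2·204/71)/(678/71)=-1331/678
back: M3=-1331/678
back: M2=204/71−16/71·-1331/678=1124/339
back: M1=-3/2−3/8·1124/339=-310/113
M: M0=0, M1=-310/113, M2=1124/339, M3=-1331/678, M4=0
seg 0: a=-3, c=M0/2=0, d=(M1−M0)/(6·1)=-155/339, b=Δ0−h0·(2M0+M1)/6=494/339
seg 1: a=-2, c=M1/2=-155/113, d=(M2−M1)/(6·3)=1027/3051, b=Δ1−h1·(2M1+M2)/6=29/339
seg 2: a=-5, c=M2/2=562/339, d=(M3−M2)/(6·2)=-1193/2712, b=Δ2−h2·(2M2+M3)/6=320/339
seg 3: a=0, c=M3/2=-1331/1356, d=(M4−M3)/(6·3)=1331/12204, b=Δ3−h3·(2M3+M4)/6=519/226
t_q=9/2 → seg 2, τ=1/2; S=-5+320/339·τ+562/339·τ²+-1193/2712·τ³=-30147/7232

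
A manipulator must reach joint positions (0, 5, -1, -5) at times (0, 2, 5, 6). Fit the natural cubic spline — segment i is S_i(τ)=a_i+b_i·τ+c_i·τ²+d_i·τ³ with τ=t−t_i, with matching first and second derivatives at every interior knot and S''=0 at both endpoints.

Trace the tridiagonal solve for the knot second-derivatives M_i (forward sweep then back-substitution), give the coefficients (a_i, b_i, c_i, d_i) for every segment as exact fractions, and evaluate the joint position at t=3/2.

  seg 0: a=0 b=475/142 c=0 d=-15/71
  seg 1: a=5 b=115/142 c=-90/71 d=47/426
  seg 2: a=-1 b=-271/71 c=-39/142 d=13/142
S(3/2) = 2445/568

Δ: Δ0=5/2, Δ1=-2, Δ2=-4
row 1: diag=10, rhs=-27; c'=3/10, d'=-27/10
row 2: denom=8−3·3/10=71/10; d'=(-12−3·-27/10)/(71/10)=-39/71
back: M2=-39/71
back: M1=-27/10−3/10·-39/71=-180/71
M: M0=0, M1=-180/71, M2=-39/71, M3=0
seg 0: a=0, c=M0/2=0, d=(M1−M0)/(6·2)=-15/71, b=Δ0−h0·(2M0+M1)/6=475/142
seg 1: a=5, c=M1/2=-90/71, d=(M2−M1)/(6·3)=47/426, b=Δ1−h1·(2M1+M2)/6=115/142
seg 2: a=-1, c=M2/2=-39/142, d=(M3−M2)/(6·1)=13/142, b=Δ2−h2·(2M2+M3)/6=-271/71
t_q=3/2 → seg 0, τ=3/2; S=0+475/142·τ+0·τ²+-15/71·τ³=2445/568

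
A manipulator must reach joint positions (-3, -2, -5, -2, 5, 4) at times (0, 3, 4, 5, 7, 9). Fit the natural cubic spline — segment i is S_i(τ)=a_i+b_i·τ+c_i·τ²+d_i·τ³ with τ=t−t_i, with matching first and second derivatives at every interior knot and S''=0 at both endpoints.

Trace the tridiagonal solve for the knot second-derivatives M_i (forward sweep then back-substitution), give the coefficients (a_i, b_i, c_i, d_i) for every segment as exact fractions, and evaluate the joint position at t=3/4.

Δ: Δ0=1/3, Δ1=-3, Δ2=3, Δ3=7/2, Δ4=-1/2
row 1: diag=8, rhs=-20; c'=1/8, d'=-5/2
row 2: denom=4−1·1/8=31/8; d'=(36−1·-5/2)/(31/8)=308/31
row 3: denom=6−1·8/31=178/31; d'=(3−1·308/31)/(178/31)=-215/178
row 4: denom=8−2·31/89=650/89; d'=(-24−2·-215/178)/(650/89)=-1921/650
back: M4=-1921/650
back: M3=-215/178−31/89·-1921/650=-58/325
back: M2=308/31−8/31·-58/325=3244/325
back: M1=-5/2−1/8·3244/325=-1218/325
M: M0=0, M1=-1218/325, M2=3244/325, M3=-58/325, M4=-1921/650, M5=0
seg 0: a=-3, c=M0/2=0, d=(M1−M0)/(6·3)=-203/975, b=Δ0−h0·(2M0+M1)/6=2152/975
seg 1: a=-2, c=M1/2=-609/325, d=(M2−M1)/(6·1)=2231/975, b=Δ1−h1·(2M1+M2)/6=-3329/975
seg 2: a=-5, c=M2/2=1622/325, d=(M3−M2)/(6·1)=-127/75, b=Δ2−h2·(2M2+M3)/6=-58/195
seg 3: a=-2, c=M3/2=-29/325, d=(M4−M3)/(6·2)=-361/1560, b=Δ3−h3·(2M3+M4)/6=4489/975
seg 4: a=5, c=M4/2=-1921/1300, d=(M5−M4)/(6·2)=1921/7800, b=Δ4−h4·(2M4+M5)/6=2867/1950
t_q=3/4 → seg 0, τ=3/4; S=-3+2152/975·τ+0·τ²+-203/975·τ³=-5959/4160

  seg 0: a=-3 b=2152/975 c=0 d=-203/975
  seg 1: a=-2 b=-3329/975 c=-609/325 d=2231/975
  seg 2: a=-5 b=-58/195 c=1622/325 d=-127/75
  seg 3: a=-2 b=4489/975 c=-29/325 d=-361/1560
  seg 4: a=5 b=2867/1950 c=-1921/1300 d=1921/7800
S(3/4) = -5959/4160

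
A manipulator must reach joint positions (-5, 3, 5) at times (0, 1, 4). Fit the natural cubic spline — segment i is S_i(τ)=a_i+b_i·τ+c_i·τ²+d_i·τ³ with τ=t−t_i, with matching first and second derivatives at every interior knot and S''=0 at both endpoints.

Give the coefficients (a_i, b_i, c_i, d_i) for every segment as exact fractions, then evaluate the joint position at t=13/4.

Δ: Δ0=8, Δ1=2/3
row 1: diag=8, rhs=-44; c'=3/8, d'=-11/2
back: M1=-11/2
M: M0=0, M1=-11/2, M2=0
seg 0: a=-5, c=M0/2=0, d=(M1−M0)/(6·1)=-11/12, b=Δ0−h0·(2M0+M1)/6=107/12
seg 1: a=3, c=M1/2=-11/4, d=(M2−M1)/(6·3)=11/36, b=Δ1−h1·(2M1+M2)/6=37/6
t_q=13/4 → seg 1, τ=9/4; S=3+37/6·τ+-11/4·τ²+11/36·τ³=1647/256

  seg 0: a=-5 b=107/12 c=0 d=-11/12
  seg 1: a=3 b=37/6 c=-11/4 d=11/36
S(13/4) = 1647/256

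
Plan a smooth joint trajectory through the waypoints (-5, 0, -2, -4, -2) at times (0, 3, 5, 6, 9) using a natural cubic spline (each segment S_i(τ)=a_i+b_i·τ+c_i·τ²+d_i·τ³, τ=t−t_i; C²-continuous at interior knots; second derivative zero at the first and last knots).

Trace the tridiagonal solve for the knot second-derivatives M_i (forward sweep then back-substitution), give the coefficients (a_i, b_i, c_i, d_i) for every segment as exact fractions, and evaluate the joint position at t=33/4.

  seg 0: a=-5 b=521/219 c=0 d=-52/657
  seg 1: a=0 b=53/219 c=-52/73 d=10/219
  seg 2: a=-2 b=-451/219 c=-32/73 d=109/219
  seg 3: a=-4 b=-316/219 c=77/73 d=-77/657
S(33/4) = -15145/4672

Δ: Δ0=5/3, Δ1=-1, Δ2=-2, Δ3=2/3
row 1: diag=10, rhs=-16; c'=1/5, d'=-8/5
row 2: denom=6−2·1/5=28/5; d'=(-6−2·-8/5)/(28/5)=-1/2
row 3: denom=8−1·5/28=219/28; d'=(16−1·-1/2)/(219/28)=154/73
back: M3=154/73
back: M2=-1/2−5/28·154/73=-64/73
back: M1=-8/5−1/5·-64/73=-104/73
M: M0=0, M1=-104/73, M2=-64/73, M3=154/73, M4=0
seg 0: a=-5, c=M0/2=0, d=(M1−M0)/(6·3)=-52/657, b=Δ0−h0·(2M0+M1)/6=521/219
seg 1: a=0, c=M1/2=-52/73, d=(M2−M1)/(6·2)=10/219, b=Δ1−h1·(2M1+M2)/6=53/219
seg 2: a=-2, c=M2/2=-32/73, d=(M3−M2)/(6·1)=109/219, b=Δ2−h2·(2M2+M3)/6=-451/219
seg 3: a=-4, c=M3/2=77/73, d=(M4−M3)/(6·3)=-77/657, b=Δ3−h3·(2M3+M4)/6=-316/219
t_q=33/4 → seg 3, τ=9/4; S=-4+-316/219·τ+77/73·τ²+-77/657·τ³=-15145/4672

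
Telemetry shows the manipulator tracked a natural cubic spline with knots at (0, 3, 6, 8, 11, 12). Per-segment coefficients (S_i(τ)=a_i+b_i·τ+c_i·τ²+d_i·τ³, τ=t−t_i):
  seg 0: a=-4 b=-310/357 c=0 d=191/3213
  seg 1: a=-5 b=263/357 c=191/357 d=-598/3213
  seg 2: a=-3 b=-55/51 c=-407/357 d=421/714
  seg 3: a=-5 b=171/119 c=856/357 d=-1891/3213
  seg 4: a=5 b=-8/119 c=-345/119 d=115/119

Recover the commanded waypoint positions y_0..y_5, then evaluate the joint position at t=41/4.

y_0=-4 y_1=-5 y_2=-3 y_3=-5 y_4=5 y_5=3
S(41/4) = 27935/7616

y_0 = S_0(0) = a_0 = -4
y_1 = S_1(0) = a_1 = -5
y_2 = S_2(0) = a_2 = -3
y_3 = S_3(0) = a_3 = -5
y_4 = S_4(0) = a_4 = 5
y_5 = S_4(1) = 3
t_q=41/4 is in segment 3 (τ=9/4); S_3(τ)=27935/7616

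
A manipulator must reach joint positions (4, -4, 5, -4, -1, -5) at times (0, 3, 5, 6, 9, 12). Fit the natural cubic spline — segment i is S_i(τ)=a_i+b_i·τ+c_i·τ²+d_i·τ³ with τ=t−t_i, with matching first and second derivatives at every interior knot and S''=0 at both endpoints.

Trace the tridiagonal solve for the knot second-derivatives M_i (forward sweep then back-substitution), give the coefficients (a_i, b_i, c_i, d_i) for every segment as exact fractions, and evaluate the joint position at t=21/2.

Δ: Δ0=-8/3, Δ1=9/2, Δ2=-9, Δ3=1, Δ4=-4/3
row 1: diag=10, rhs=43; c'=1/5, d'=43/10
row 2: denom=6−2·1/5=28/5; d'=(-81−2·43/10)/(28/5)=-16
row 3: denom=8−1·5/28=219/28; d'=(60−1·-16)/(219/28)=2128/219
row 4: denom=12−3·28/73=792/73; d'=(-14−3·2128/219)/(792/73)=-175/44
back: M4=-175/44
back: M3=2128/219−28/73·-175/44=371/33
back: M2=-16−5/28·371/33=-2377/132
back: M1=43/10−1/5·-2377/132=1043/132
M: M0=0, M1=1043/132, M2=-2377/132, M3=371/33, M4=-175/44, M5=0
seg 0: a=4, c=M0/2=0, d=(M1−M0)/(6·3)=1043/2376, b=Δ0−h0·(2M0+M1)/6=-1747/264
seg 1: a=-4, c=M1/2=1043/264, d=(M2−M1)/(6·2)=-95/44, b=Δ1−h1·(2M1+M2)/6=691/132
seg 2: a=5, c=M2/2=-2377/264, d=(M3−M2)/(6·1)=39/8, b=Δ2−h2·(2M2+M3)/6=-643/132
seg 3: a=-4, c=M3/2=371/66, d=(M4−M3)/(6·3)=-2009/2376, b=Δ3−h3·(2M3+M4)/6=-2179/264
seg 4: a=-1, c=M4/2=-175/88, d=(M5−M4)/(6·3)=175/792, b=Δ4−h4·(2M4+M5)/6=349/132
t_q=21/2 → seg 4, τ=3/2; S=-1+349/132·τ+-175/88·τ²+175/792·τ³=-537/704

  seg 0: a=4 b=-1747/264 c=0 d=1043/2376
  seg 1: a=-4 b=691/132 c=1043/264 d=-95/44
  seg 2: a=5 b=-643/132 c=-2377/264 d=39/8
  seg 3: a=-4 b=-2179/264 c=371/66 d=-2009/2376
  seg 4: a=-1 b=349/132 c=-175/88 d=175/792
S(21/2) = -537/704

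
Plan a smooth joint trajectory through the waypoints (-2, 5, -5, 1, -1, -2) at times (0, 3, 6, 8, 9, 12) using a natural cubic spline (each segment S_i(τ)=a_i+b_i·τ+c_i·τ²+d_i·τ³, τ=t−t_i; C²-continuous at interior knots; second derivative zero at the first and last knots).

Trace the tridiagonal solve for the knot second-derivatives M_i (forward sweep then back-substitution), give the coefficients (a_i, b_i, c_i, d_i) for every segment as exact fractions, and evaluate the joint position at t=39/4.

Δ: Δ0=7/3, Δ1=-10/3, Δ2=3, Δ3=-2, Δ4=-1/3
row 1: diag=12, rhs=-34; c'=1/4, d'=-17/6
row 2: denom=10−3·1/4=37/4; d'=(38−3·-17/6)/(37/4)=186/37
row 3: denom=6−2·8/37=206/37; d'=(-30−2·186/37)/(206/37)=-741/103
row 4: denom=8−1·37/206=1611/206; d'=(10−1·-741/103)/(1611/206)=3542/1611
back: M4=3542/1611
back: M3=-741/103−37/206·3542/1611=-12226/1611
back: M2=186/37−8/37·-12226/1611=10742/1611
back: M1=-17/6−1/4·10742/1611=-7250/1611
M: M0=0, M1=-7250/1611, M2=10742/1611, M3=-12226/1611, M4=3542/1611, M5=0
seg 0: a=-2, c=M0/2=0, d=(M1−M0)/(6·3)=-3625/14499, b=Δ0−h0·(2M0+M1)/6=7384/1611
seg 1: a=5, c=M1/2=-3625/1611, d=(M2−M1)/(6·3)=8996/14499, b=Δ1−h1·(2M1+M2)/6=-3491/1611
seg 2: a=-5, c=M2/2=5371/1611, d=(M3−M2)/(6·2)=-638/537, b=Δ2−h2·(2M2+M3)/6=1747/1611
seg 3: a=1, c=M3/2=-6113/1611, d=(M4−M3)/(6·1)=292/179, b=Δ3−h3·(2M3+M4)/6=263/1611
seg 4: a=-1, c=M4/2=1771/1611, d=(M5−M4)/(6·3)=-1771/14499, b=Δ4−h4·(2M4+M5)/6=-4079/1611
t_q=39/4 → seg 4, τ=3/4; S=-1+-4079/1611·τ+1771/1611·τ²+-1771/14499·τ³=-26717/11456

  seg 0: a=-2 b=7384/1611 c=0 d=-3625/14499
  seg 1: a=5 b=-3491/1611 c=-3625/1611 d=8996/14499
  seg 2: a=-5 b=1747/1611 c=5371/1611 d=-638/537
  seg 3: a=1 b=263/1611 c=-6113/1611 d=292/179
  seg 4: a=-1 b=-4079/1611 c=1771/1611 d=-1771/14499
S(39/4) = -26717/11456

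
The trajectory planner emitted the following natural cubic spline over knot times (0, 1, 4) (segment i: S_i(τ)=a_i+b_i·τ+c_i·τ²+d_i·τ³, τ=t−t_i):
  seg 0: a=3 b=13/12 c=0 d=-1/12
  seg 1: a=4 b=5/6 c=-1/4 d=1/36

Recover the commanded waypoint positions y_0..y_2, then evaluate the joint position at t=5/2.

y_0 = S_0(0) = a_0 = 3
y_1 = S_1(0) = a_1 = 4
y_2 = S_1(3) = 5
t_q=5/2 is in segment 1 (τ=3/2); S_1(τ)=153/32

y_0=3 y_1=4 y_2=5
S(5/2) = 153/32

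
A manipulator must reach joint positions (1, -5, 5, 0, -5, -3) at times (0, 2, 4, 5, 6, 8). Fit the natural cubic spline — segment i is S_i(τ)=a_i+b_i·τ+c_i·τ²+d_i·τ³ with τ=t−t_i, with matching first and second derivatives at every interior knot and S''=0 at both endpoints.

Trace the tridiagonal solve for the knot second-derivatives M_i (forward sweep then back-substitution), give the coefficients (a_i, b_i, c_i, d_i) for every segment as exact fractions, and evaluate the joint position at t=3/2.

Δ: Δ0=-3, Δ1=5, Δ2=-5, Δ3=-5, Δ4=1
row 1: diag=8, rhs=48; c'=1/4, d'=6
row 2: denom=6−2·1/4=11/2; d'=(-60−2·6)/(11/2)=-144/11
row 3: denom=4−1·2/11=42/11; d'=(0−1·-144/11)/(42/11)=24/7
row 4: denom=6−1·11/42=241/42; d'=(36−1·24/7)/(241/42)=1368/241
back: M4=1368/241
back: M3=24/7−11/42·1368/241=468/241
back: M2=-144/11−2/11·468/241=-3240/241
back: M1=6−1/4·-3240/241=2256/241
M: M0=0, M1=2256/241, M2=-3240/241, M3=468/241, M4=1368/241, M5=0
seg 0: a=1, c=M0/2=0, d=(M1−M0)/(6·2)=188/241, b=Δ0−h0·(2M0+M1)/6=-1475/241
seg 1: a=-5, c=M1/2=1128/241, d=(M2−M1)/(6·2)=-458/241, b=Δ1−h1·(2M1+M2)/6=781/241
seg 2: a=5, c=M2/2=-1620/241, d=(M3−M2)/(6·1)=618/241, b=Δ2−h2·(2M2+M3)/6=-203/241
seg 3: a=0, c=M3/2=234/241, d=(M4−M3)/(6·1)=150/241, b=Δ3−h3·(2M3+M4)/6=-1589/241
seg 4: a=-5, c=M4/2=684/241, d=(M5−M4)/(6·2)=-114/241, b=Δ4−h4·(2M4+M5)/6=-671/241
t_q=3/2 → seg 0, τ=3/2; S=1+-1475/241·τ+0·τ²+188/241·τ³=-1337/241

  seg 0: a=1 b=-1475/241 c=0 d=188/241
  seg 1: a=-5 b=781/241 c=1128/241 d=-458/241
  seg 2: a=5 b=-203/241 c=-1620/241 d=618/241
  seg 3: a=0 b=-1589/241 c=234/241 d=150/241
  seg 4: a=-5 b=-671/241 c=684/241 d=-114/241
S(3/2) = -1337/241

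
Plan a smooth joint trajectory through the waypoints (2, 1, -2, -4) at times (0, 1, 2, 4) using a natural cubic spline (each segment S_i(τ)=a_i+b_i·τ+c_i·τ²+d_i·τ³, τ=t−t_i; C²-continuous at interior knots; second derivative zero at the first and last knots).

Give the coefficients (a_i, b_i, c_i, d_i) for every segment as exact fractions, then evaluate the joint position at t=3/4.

  seg 0: a=2 b=-9/23 c=0 d=-14/23
  seg 1: a=1 b=-51/23 c=-42/23 d=24/23
  seg 2: a=-2 b=-63/23 c=30/23 d=-5/23
S(3/4) = 1067/736

Δ: Δ0=-1, Δ1=-3, Δ2=-1
row 1: diag=4, rhs=-12; c'=1/4, d'=-3
row 2: denom=6−1·1/4=23/4; d'=(12−1·-3)/(23/4)=60/23
back: M2=60/23
back: M1=-3−1/4·60/23=-84/23
M: M0=0, M1=-84/23, M2=60/23, M3=0
seg 0: a=2, c=M0/2=0, d=(M1−M0)/(6·1)=-14/23, b=Δ0−h0·(2M0+M1)/6=-9/23
seg 1: a=1, c=M1/2=-42/23, d=(M2−M1)/(6·1)=24/23, b=Δ1−h1·(2M1+M2)/6=-51/23
seg 2: a=-2, c=M2/2=30/23, d=(M3−M2)/(6·2)=-5/23, b=Δ2−h2·(2M2+M3)/6=-63/23
t_q=3/4 → seg 0, τ=3/4; S=2+-9/23·τ+0·τ²+-14/23·τ³=1067/736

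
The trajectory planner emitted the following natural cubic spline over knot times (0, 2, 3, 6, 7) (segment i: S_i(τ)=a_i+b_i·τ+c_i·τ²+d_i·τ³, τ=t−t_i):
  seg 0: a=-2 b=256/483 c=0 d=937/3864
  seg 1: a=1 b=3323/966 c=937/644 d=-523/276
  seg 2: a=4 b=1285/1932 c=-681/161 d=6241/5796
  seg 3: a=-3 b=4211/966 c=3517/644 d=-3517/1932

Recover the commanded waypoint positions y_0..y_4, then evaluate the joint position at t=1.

y_0=-2 y_1=1 y_2=4 y_3=-3 y_4=5
S(1) = -1581/1288

y_0 = S_0(0) = a_0 = -2
y_1 = S_1(0) = a_1 = 1
y_2 = S_2(0) = a_2 = 4
y_3 = S_3(0) = a_3 = -3
y_4 = S_3(1) = 5
t_q=1 is in segment 0 (τ=1); S_0(τ)=-1581/1288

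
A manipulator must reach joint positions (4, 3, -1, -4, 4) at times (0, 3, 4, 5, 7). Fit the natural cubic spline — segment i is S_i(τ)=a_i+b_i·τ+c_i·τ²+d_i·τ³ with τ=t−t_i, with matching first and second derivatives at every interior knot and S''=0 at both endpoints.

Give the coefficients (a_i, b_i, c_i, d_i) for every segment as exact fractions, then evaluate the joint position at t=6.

  seg 0: a=4 b=286/267 c=0 d=-125/801
  seg 1: a=3 b=-839/267 c=-125/89 d=146/267
  seg 2: a=-1 b=-1151/267 c=21/89 d=287/267
  seg 3: a=-4 b=-164/267 c=308/89 d=-154/267
S(6) = -154/89

Δ: Δ0=-1/3, Δ1=-4, Δ2=-3, Δ3=4
row 1: diag=8, rhs=-22; c'=1/8, d'=-11/4
row 2: denom=4−1·1/8=31/8; d'=(6−1·-11/4)/(31/8)=70/31
row 3: denom=6−1·8/31=178/31; d'=(42−1·70/31)/(178/31)=616/89
back: M3=616/89
back: M2=70/31−8/31·616/89=42/89
back: M1=-11/4−1/8·42/89=-250/89
M: M0=0, M1=-250/89, M2=42/89, M3=616/89, M4=0
seg 0: a=4, c=M0/2=0, d=(M1−M0)/(6·3)=-125/801, b=Δ0−h0·(2M0+M1)/6=286/267
seg 1: a=3, c=M1/2=-125/89, d=(M2−M1)/(6·1)=146/267, b=Δ1−h1·(2M1+M2)/6=-839/267
seg 2: a=-1, c=M2/2=21/89, d=(M3−M2)/(6·1)=287/267, b=Δ2−h2·(2M2+M3)/6=-1151/267
seg 3: a=-4, c=M3/2=308/89, d=(M4−M3)/(6·2)=-154/267, b=Δ3−h3·(2M3+M4)/6=-164/267
t_q=6 → seg 3, τ=1; S=-4+-164/267·τ+308/89·τ²+-154/267·τ³=-154/89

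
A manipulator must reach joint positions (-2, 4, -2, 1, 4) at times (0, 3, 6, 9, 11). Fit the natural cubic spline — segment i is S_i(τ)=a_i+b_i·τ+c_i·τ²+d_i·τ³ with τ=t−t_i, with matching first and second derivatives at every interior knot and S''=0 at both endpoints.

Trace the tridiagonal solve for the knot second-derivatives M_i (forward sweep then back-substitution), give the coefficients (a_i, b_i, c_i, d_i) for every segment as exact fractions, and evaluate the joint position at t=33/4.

  seg 0: a=-2 b=905/276 c=0 d=-353/2484
  seg 1: a=4 b=-77/138 c=-353/276 d=661/2484
  seg 2: a=-2 b=-289/276 c=77/69 d=-359/2484
  seg 3: a=1 b=241/138 c=-17/92 d=17/552
S(33/4) = -2077/5888

Δ: Δ0=2, Δ1=-2, Δ2=1, Δ3=3/2
row 1: diag=12, rhs=-24; c'=1/4, d'=-2
row 2: denom=12−3·1/4=45/4; d'=(18−3·-2)/(45/4)=32/15
row 3: denom=10−3·4/15=46/5; d'=(3−3·32/15)/(46/5)=-17/46
back: M3=-17/46
back: M2=32/15−4/15·-17/46=154/69
back: M1=-2−1/4·154/69=-353/138
M: M0=0, M1=-353/138, M2=154/69, M3=-17/46, M4=0
seg 0: a=-2, c=M0/2=0, d=(M1−M0)/(6·3)=-353/2484, b=Δ0−h0·(2M0+M1)/6=905/276
seg 1: a=4, c=M1/2=-353/276, d=(M2−M1)/(6·3)=661/2484, b=Δ1−h1·(2M1+M2)/6=-77/138
seg 2: a=-2, c=M2/2=77/69, d=(M3−M2)/(6·3)=-359/2484, b=Δ2−h2·(2M2+M3)/6=-289/276
seg 3: a=1, c=M3/2=-17/92, d=(M4−M3)/(6·2)=17/552, b=Δ3−h3·(2M3+M4)/6=241/138
t_q=33/4 → seg 2, τ=9/4; S=-2+-289/276·τ+77/69·τ²+-359/2484·τ³=-2077/5888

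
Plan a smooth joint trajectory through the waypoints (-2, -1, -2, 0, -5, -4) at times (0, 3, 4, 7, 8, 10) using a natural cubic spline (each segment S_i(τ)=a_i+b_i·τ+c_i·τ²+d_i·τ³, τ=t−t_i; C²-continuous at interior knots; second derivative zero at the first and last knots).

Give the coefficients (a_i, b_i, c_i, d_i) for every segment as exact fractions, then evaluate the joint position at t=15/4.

Δ: Δ0=1/3, Δ1=-1, Δ2=2/3, Δ3=-5, Δ4=1/2
row 1: diag=8, rhs=-8; c'=1/8, d'=-1
row 2: denom=8−1·1/8=63/8; d'=(10−1·-1)/(63/8)=88/63
row 3: denom=8−3·8/21=48/7; d'=(-34−3·88/63)/(48/7)=-401/72
row 4: denom=6−1·7/48=281/48; d'=(33−1·-401/72)/(281/48)=5554/843
back: M4=5554/843
back: M3=-401/72−7/48·5554/843=-1835/281
back: M2=88/63−8/21·-1835/281=9824/2529
back: M1=-1−1/8·9824/2529=-3757/2529
M: M0=0, M1=-3757/2529, M2=9824/2529, M3=-1835/281, M4=5554/843, M5=0
seg 0: a=-2, c=M0/2=0, d=(M1−M0)/(6·3)=-3757/45522, b=Δ0−h0·(2M0+M1)/6=5443/5058
seg 1: a=-1, c=M1/2=-3757/5058, d=(M2−M1)/(6·1)=503/562, b=Δ1−h1·(2M1+M2)/6=-2914/2529
seg 2: a=-2, c=M2/2=4912/2529, d=(M3−M2)/(6·3)=-26339/45522, b=Δ2−h2·(2M2+M3)/6=239/5058
seg 3: a=0, c=M3/2=-1835/562, d=(M4−M3)/(6·1)=11059/5058, b=Δ3−h3·(2M3+M4)/6=-9917/2529
seg 4: a=-5, c=M4/2=2777/843, d=(M5−M4)/(6·2)=-2777/5058, b=Δ4−h4·(2M4+M5)/6=-19687/5058
t_q=15/4 → seg 1, τ=3/4; S=-1+-2914/2529·τ+-3757/5058·τ²+503/562·τ³=-205493/107904

  seg 0: a=-2 b=5443/5058 c=0 d=-3757/45522
  seg 1: a=-1 b=-2914/2529 c=-3757/5058 d=503/562
  seg 2: a=-2 b=239/5058 c=4912/2529 d=-26339/45522
  seg 3: a=0 b=-9917/2529 c=-1835/562 d=11059/5058
  seg 4: a=-5 b=-19687/5058 c=2777/843 d=-2777/5058
S(15/4) = -205493/107904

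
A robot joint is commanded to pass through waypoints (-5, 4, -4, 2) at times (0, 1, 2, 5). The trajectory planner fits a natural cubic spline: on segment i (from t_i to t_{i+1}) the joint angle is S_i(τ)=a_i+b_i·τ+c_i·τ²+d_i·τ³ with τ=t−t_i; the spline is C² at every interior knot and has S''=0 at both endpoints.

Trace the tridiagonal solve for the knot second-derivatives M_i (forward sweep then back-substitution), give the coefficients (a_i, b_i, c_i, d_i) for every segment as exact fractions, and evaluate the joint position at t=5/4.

Δ: Δ0=9, Δ1=-8, Δ2=2
row 1: diag=4, rhs=-102; c'=1/4, d'=-51/2
row 2: denom=8−1·1/4=31/4; d'=(60−1·-51/2)/(31/4)=342/31
back: M2=342/31
back: M1=-51/2−1/4·342/31=-876/31
M: M0=0, M1=-876/31, M2=342/31, M3=0
seg 0: a=-5, c=M0/2=0, d=(M1−M0)/(6·1)=-146/31, b=Δ0−h0·(2M0+M1)/6=425/31
seg 1: a=4, c=M1/2=-438/31, d=(M2−M1)/(6·1)=203/31, b=Δ1−h1·(2M1+M2)/6=-13/31
seg 2: a=-4, c=M2/2=171/31, d=(M3−M2)/(6·3)=-19/31, b=Δ2−h2·(2M2+M3)/6=-280/31
t_q=5/4 → seg 1, τ=1/4; S=4+-13/31·τ+-438/31·τ²+203/31·τ³=6179/1984

  seg 0: a=-5 b=425/31 c=0 d=-146/31
  seg 1: a=4 b=-13/31 c=-438/31 d=203/31
  seg 2: a=-4 b=-280/31 c=171/31 d=-19/31
S(5/4) = 6179/1984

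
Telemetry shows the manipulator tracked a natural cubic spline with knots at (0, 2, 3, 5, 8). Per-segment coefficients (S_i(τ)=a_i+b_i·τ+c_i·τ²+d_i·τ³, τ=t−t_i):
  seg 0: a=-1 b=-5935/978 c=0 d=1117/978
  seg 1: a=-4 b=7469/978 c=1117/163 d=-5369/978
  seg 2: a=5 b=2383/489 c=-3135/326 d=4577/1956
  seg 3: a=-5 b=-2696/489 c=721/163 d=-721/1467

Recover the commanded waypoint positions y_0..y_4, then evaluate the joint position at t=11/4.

y_0=-1 y_1=-4 y_2=5 y_3=-5 y_4=5
S(11/4) = 68151/20864

y_0 = S_0(0) = a_0 = -1
y_1 = S_1(0) = a_1 = -4
y_2 = S_2(0) = a_2 = 5
y_3 = S_3(0) = a_3 = -5
y_4 = S_3(3) = 5
t_q=11/4 is in segment 1 (τ=3/4); S_1(τ)=68151/20864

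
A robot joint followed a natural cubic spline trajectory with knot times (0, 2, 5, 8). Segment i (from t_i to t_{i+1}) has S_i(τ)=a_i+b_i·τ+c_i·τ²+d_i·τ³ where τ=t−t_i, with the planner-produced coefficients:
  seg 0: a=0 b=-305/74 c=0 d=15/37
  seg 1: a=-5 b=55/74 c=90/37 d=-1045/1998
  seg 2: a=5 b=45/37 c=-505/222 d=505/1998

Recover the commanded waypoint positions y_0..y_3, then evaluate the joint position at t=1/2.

y_0 = S_0(0) = a_0 = 0
y_1 = S_1(0) = a_1 = -5
y_2 = S_2(0) = a_2 = 5
y_3 = S_2(3) = -5
t_q=1/2 is in segment 0 (τ=1/2); S_0(τ)=-595/296

y_0=0 y_1=-5 y_2=5 y_3=-5
S(1/2) = -595/296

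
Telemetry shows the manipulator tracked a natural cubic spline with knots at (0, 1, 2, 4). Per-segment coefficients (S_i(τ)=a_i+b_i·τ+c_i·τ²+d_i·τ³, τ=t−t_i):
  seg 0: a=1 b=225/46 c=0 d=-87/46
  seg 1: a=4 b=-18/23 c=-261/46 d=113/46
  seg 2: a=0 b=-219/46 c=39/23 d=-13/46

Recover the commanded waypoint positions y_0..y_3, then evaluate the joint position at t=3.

y_0 = S_0(0) = a_0 = 1
y_1 = S_1(0) = a_1 = 4
y_2 = S_2(0) = a_2 = 0
y_3 = S_2(2) = -5
t_q=3 is in segment 2 (τ=1); S_2(τ)=-77/23

y_0=1 y_1=4 y_2=0 y_3=-5
S(3) = -77/23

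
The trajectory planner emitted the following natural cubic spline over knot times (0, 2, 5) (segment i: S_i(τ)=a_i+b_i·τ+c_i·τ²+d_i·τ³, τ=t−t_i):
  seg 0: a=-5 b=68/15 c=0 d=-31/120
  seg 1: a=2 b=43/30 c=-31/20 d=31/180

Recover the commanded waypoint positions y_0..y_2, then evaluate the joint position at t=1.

y_0 = S_0(0) = a_0 = -5
y_1 = S_1(0) = a_1 = 2
y_2 = S_1(3) = -3
t_q=1 is in segment 0 (τ=1); S_0(τ)=-29/40

y_0=-5 y_1=2 y_2=-3
S(1) = -29/40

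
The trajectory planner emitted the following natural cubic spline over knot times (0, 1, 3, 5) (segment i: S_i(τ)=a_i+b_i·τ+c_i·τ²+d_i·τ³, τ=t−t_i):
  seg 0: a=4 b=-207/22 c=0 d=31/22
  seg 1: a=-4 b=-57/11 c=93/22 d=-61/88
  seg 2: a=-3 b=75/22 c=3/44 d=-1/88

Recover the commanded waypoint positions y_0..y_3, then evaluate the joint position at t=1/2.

y_0 = S_0(0) = a_0 = 4
y_1 = S_1(0) = a_1 = -4
y_2 = S_2(0) = a_2 = -3
y_3 = S_2(2) = 4
t_q=1/2 is in segment 0 (τ=1/2); S_0(τ)=-93/176

y_0=4 y_1=-4 y_2=-3 y_3=4
S(1/2) = -93/176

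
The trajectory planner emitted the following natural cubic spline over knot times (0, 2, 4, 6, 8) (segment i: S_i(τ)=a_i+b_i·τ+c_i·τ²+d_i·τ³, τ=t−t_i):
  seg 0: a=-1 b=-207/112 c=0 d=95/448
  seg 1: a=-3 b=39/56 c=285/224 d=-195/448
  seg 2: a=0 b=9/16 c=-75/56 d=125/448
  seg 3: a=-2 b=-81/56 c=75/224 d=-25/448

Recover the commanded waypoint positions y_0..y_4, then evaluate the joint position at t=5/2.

y_0=-1 y_1=-3 y_2=0 y_3=-2 y_4=-4
S(5/2) = -8559/3584

y_0 = S_0(0) = a_0 = -1
y_1 = S_1(0) = a_1 = -3
y_2 = S_2(0) = a_2 = 0
y_3 = S_3(0) = a_3 = -2
y_4 = S_3(2) = -4
t_q=5/2 is in segment 1 (τ=1/2); S_1(τ)=-8559/3584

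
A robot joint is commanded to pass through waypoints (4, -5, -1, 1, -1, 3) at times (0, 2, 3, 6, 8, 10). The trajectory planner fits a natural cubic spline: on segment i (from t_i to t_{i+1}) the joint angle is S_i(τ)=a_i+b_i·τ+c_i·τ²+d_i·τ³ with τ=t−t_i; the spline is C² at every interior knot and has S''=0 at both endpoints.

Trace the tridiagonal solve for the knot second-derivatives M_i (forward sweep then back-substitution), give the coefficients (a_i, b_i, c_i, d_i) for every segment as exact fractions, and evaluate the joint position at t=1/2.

Δ: Δ0=-9/2, Δ1=4, Δ2=2/3, Δ3=-1, Δ4=2
row 1: diag=6, rhs=51; c'=1/6, d'=17/2
row 2: denom=8−1·1/6=47/6; d'=(-20−1·17/2)/(47/6)=-171/47
row 3: denom=10−3·18/47=416/47; d'=(-10−3·-171/47)/(416/47)=43/416
row 4: denom=8−2·47/208=785/104; d'=(18−2·43/416)/(785/104)=3701/1570
back: M4=3701/1570
back: M3=43/416−47/208·3701/1570=-337/785
back: M2=-171/47−18/47·-337/785=-2727/785
back: M1=17/2−1/6·-2727/785=7127/785
M: M0=0, M1=7127/785, M2=-2727/785, M3=-337/785, M4=3701/1570, M5=0
seg 0: a=4, c=M0/2=0, d=(M1−M0)/(6·2)=7127/9420, b=Δ0−h0·(2M0+M1)/6=-35449/4710
seg 1: a=-5, c=M1/2=7127/1570, d=(M2−M1)/(6·1)=-4927/2355, b=Δ1−h1·(2M1+M2)/6=7313/4710
seg 2: a=-1, c=M2/2=-2727/1570, d=(M3−M2)/(6·3)=239/1413, b=Δ2−h2·(2M2+M3)/6=20513/4710
seg 3: a=1, c=M3/2=-337/1570, d=(M4−M3)/(6·2)=875/3768, b=Δ3−h3·(2M3+M4)/6=-7063/4710
seg 4: a=-1, c=M4/2=3701/3140, d=(M5−M4)/(6·2)=-3701/18840, b=Δ4−h4·(2M4+M5)/6=1009/2355
t_q=1/2 → seg 0, τ=1/2; S=4+-35449/4710·τ+0·τ²+7127/9420·τ³=1665/5024

  seg 0: a=4 b=-35449/4710 c=0 d=7127/9420
  seg 1: a=-5 b=7313/4710 c=7127/1570 d=-4927/2355
  seg 2: a=-1 b=20513/4710 c=-2727/1570 d=239/1413
  seg 3: a=1 b=-7063/4710 c=-337/1570 d=875/3768
  seg 4: a=-1 b=1009/2355 c=3701/3140 d=-3701/18840
S(1/2) = 1665/5024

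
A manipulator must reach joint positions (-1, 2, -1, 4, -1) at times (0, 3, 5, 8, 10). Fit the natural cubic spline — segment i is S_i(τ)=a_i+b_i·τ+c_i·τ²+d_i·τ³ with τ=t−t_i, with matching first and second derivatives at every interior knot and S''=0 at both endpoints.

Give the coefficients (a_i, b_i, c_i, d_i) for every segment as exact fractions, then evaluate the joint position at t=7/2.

Δ: Δ0=1, Δ1=-3/2, Δ2=5/3, Δ3=-5/2
row 1: diag=10, rhs=-15; c'=1/5, d'=-3/2
row 2: denom=10−2·1/5=48/5; d'=(19−2·-3/2)/(48/5)=55/24
row 3: denom=10−3·5/16=145/16; d'=(-25−3·55/24)/(145/16)=-102/29
back: M3=-102/29
back: M2=55/24−5/16·-102/29=295/87
back: M1=-3/2−1/5·295/87=-379/174
M: M0=0, M1=-379/174, M2=295/87, M3=-102/29, M4=0
seg 0: a=-1, c=M0/2=0, d=(M1−M0)/(6·3)=-379/3132, b=Δ0−h0·(2M0+M1)/6=727/348
seg 1: a=2, c=M1/2=-379/348, d=(M2−M1)/(6·2)=323/696, b=Δ1−h1·(2M1+M2)/6=-205/174
seg 2: a=-1, c=M2/2=295/174, d=(M3−M2)/(6·3)=-601/1566, b=Δ2−h2·(2M2+M3)/6=1/29
seg 3: a=4, c=M3/2=-51/29, d=(M4−M3)/(6·2)=17/58, b=Δ3−h3·(2M3+M4)/6=-9/58
t_q=7/2 → seg 1, τ=1/2; S=2+-205/174·τ+-379/348·τ²+323/696·τ³=2221/1856

  seg 0: a=-1 b=727/348 c=0 d=-379/3132
  seg 1: a=2 b=-205/174 c=-379/348 d=323/696
  seg 2: a=-1 b=1/29 c=295/174 d=-601/1566
  seg 3: a=4 b=-9/58 c=-51/29 d=17/58
S(7/2) = 2221/1856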